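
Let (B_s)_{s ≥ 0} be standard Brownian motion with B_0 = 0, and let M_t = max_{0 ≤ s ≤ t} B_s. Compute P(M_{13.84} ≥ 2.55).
P(M_{13.84} ≥ 2.55) = 2·P(B_{13.84} ≥ 2.55) = 2(1 − Φ(2.55/√13.84)) ≈ 0.4931

By the reflection principle for Brownian motion, P(M_t ≥ a) = 2 · P(B_t ≥ a) for a ≥ 0. Since B_t ~ N(0, t), P(B_t ≥ 2.55) = 1 − Φ(2.55/√t) = 1 − Φ(2.55/√13.84) = 1 − Φ(0.6854). So
  P(M_{13.84} ≥ 2.55) = 2(1 − Φ(0.6854)) ≈ 0.4931.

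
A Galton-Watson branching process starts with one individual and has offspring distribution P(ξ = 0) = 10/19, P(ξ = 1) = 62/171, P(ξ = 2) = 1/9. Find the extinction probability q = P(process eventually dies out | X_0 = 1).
q = 1

Mean offspring μ = 0·10/19 + 1·62/171 + 2·1/9 = 100/171 ≤ 1. For μ ≤ 1 with offspring not concentrated at 1, the Galton-Watson process goes extinct almost surely, so q = 1.
(Algebraic check: The pgf is f(s) = 10/19 + 62/171·s + 1/9·s². The extinction probability q is the smallest fixed point of f in [0, 1]. Setting s = f(s):
  1/9·s² + (62/171 − 1)·s + 10/19 = 0
  1/9·s² − (10/19 + 1/9)·s + 10/19 = 0
which factors as (s − 1)·(1/9·s − 10/19) = 0, giving roots s = 1 and s = (10/19)/(1/9) = 90/19. Since 90/19 ≥ 1, the smallest root in [0, 1] is s = 1.)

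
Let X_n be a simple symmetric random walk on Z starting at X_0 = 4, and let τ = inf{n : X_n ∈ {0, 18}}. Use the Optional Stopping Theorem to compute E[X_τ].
E[X_τ] = 4

X_n is a martingale and τ is a bounded-mean stopping time (indeed τ is finite a.s. with bounded expectation since the walk is in a bounded region). By the OST, E[X_τ] = E[X_0] = 4. Equivalently: E[X_τ] = 18 · P(hit 18 first) + 0 · P(hit 0 first) = 18 · (4/18) = 4.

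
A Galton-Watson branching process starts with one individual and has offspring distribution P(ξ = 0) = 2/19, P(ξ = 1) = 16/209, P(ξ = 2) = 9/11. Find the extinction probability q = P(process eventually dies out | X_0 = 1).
q = 22/171

The pgf is f(s) = 2/19 + 16/209·s + 9/11·s². The extinction probability q is the smallest fixed point of f in [0, 1]. Setting s = f(s):
  9/11·s² + (16/209 − 1)·s + 2/19 = 0
  9/11·s² − (2/19 + 9/11)·s + 2/19 = 0
which factors as (s − 1)·(9/11·s − 2/19) = 0, giving roots s = 1 and s = (2/19)/(9/11) = 22/171.
Mean offspring μ = 16/209 + 2·9/11 = 358/209 > 1 (supercritical), so q < 1. The extinction probability is the smaller root: q = (2/19)/(9/11) = 22/171.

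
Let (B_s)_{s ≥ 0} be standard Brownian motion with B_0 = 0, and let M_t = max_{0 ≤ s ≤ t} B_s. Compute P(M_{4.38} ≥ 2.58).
P(M_{4.38} ≥ 2.58) = 2·P(B_{4.38} ≥ 2.58) = 2(1 − Φ(2.58/√4.38)) ≈ 0.2177

By the reflection principle for Brownian motion, P(M_t ≥ a) = 2 · P(B_t ≥ a) for a ≥ 0. Since B_t ~ N(0, t), P(B_t ≥ 2.58) = 1 − Φ(2.58/√t) = 1 − Φ(2.58/√4.38) = 1 − Φ(1.2328). So
  P(M_{4.38} ≥ 2.58) = 2(1 − Φ(1.2328)) ≈ 0.2177.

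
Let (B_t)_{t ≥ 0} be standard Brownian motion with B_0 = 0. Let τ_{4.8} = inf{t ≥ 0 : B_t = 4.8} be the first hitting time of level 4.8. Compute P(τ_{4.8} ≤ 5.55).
P(τ_{4.8} ≤ 5.55) = 2(1 − Φ(4.8/√5.55)) = 2(1 − Φ(2.0375)) ≈ 0.0416

By the reflection principle for standard BM, P(τ_b ≤ t) = 2 · P(B_t ≥ b). Since B_t ~ N(0, t), P(B_t ≥ 4.8) = 1 − Φ(4.8/√t) = 1 − Φ(4.8/√5.55) = 1 − Φ(2.0375) ≈ 0.02080. Doubling: P(τ_{4.8} ≤ 5.55) ≈ 2 · 0.02080 = 0.04160 ≈ 0.0416.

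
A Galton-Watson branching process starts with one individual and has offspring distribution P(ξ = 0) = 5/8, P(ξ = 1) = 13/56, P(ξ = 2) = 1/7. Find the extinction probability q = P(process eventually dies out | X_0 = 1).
q = 1

Mean offspring μ = 0·5/8 + 1·13/56 + 2·1/7 = 29/56 ≤ 1. For μ ≤ 1 with offspring not concentrated at 1, the Galton-Watson process goes extinct almost surely, so q = 1.
(Algebraic check: The pgf is f(s) = 5/8 + 13/56·s + 1/7·s². The extinction probability q is the smallest fixed point of f in [0, 1]. Setting s = f(s):
  1/7·s² + (13/56 − 1)·s + 5/8 = 0
  1/7·s² − (5/8 + 1/7)·s + 5/8 = 0
which factors as (s − 1)·(1/7·s − 5/8) = 0, giving roots s = 1 and s = (5/8)/(1/7) = 35/8. Since 35/8 ≥ 1, the smallest root in [0, 1] is s = 1.)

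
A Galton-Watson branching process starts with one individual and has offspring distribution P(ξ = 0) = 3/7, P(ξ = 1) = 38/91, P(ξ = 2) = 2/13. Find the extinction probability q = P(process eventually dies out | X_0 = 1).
q = 1

Mean offspring μ = 0·3/7 + 1·38/91 + 2·2/13 = 66/91 ≤ 1. For μ ≤ 1 with offspring not concentrated at 1, the Galton-Watson process goes extinct almost surely, so q = 1.
(Algebraic check: The pgf is f(s) = 3/7 + 38/91·s + 2/13·s². The extinction probability q is the smallest fixed point of f in [0, 1]. Setting s = f(s):
  2/13·s² + (38/91 − 1)·s + 3/7 = 0
  2/13·s² − (3/7 + 2/13)·s + 3/7 = 0
which factors as (s − 1)·(2/13·s − 3/7) = 0, giving roots s = 1 and s = (3/7)/(2/13) = 39/14. Since 39/14 ≥ 1, the smallest root in [0, 1] is s = 1.)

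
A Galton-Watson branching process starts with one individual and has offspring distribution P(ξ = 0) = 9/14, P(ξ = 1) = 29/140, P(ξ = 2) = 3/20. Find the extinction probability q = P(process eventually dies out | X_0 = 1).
q = 1

Mean offspring μ = 0·9/14 + 1·29/140 + 2·3/20 = 71/140 ≤ 1. For μ ≤ 1 with offspring not concentrated at 1, the Galton-Watson process goes extinct almost surely, so q = 1.
(Algebraic check: The pgf is f(s) = 9/14 + 29/140·s + 3/20·s². The extinction probability q is the smallest fixed point of f in [0, 1]. Setting s = f(s):
  3/20·s² + (29/140 − 1)·s + 9/14 = 0
  3/20·s² − (9/14 + 3/20)·s + 9/14 = 0
which factors as (s − 1)·(3/20·s − 9/14) = 0, giving roots s = 1 and s = (9/14)/(3/20) = 30/7. Since 30/7 ≥ 1, the smallest root in [0, 1] is s = 1.)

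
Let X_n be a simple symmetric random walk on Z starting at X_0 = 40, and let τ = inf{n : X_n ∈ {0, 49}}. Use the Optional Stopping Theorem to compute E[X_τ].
E[X_τ] = 40

X_n is a martingale and τ is a bounded-mean stopping time (indeed τ is finite a.s. with bounded expectation since the walk is in a bounded region). By the OST, E[X_τ] = E[X_0] = 40. Equivalently: E[X_τ] = 49 · P(hit 49 first) + 0 · P(hit 0 first) = 49 · (40/49) = 40.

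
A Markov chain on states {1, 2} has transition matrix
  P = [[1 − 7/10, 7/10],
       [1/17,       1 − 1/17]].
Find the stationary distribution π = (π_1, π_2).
π_1 = 10/129, π_2 = 119/129

Solve πP = π with π_1 + π_2 = 1. From πP = π: π_1 · (1 − 7/10) + π_2 · 1/17 = π_1 ⇒ π_2 · 1/17 = π_1 · 7/10 ⇒ π_2/π_1 = (7/10)/(1/17) = 119/10. Together with π_1 + π_2 = 1:
  π_1 = (1/17)/(7/10 + 1/17) = (1/17)/(129/170) = 10/129,
  π_2 = (7/10)/(7/10 + 1/17) = (7/10)/(129/170) = 119/129.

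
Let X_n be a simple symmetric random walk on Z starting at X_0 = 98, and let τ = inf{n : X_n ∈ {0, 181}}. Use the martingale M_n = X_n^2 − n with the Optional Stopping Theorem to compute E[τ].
E[τ] = 8134

M_n = X_n^2 − n is a martingale (since E[X_{n+1}^2 | F_n] = X_n^2 + 1). By OST (τ has finite mean in a bounded region), E[M_τ] = E[M_0] = X_0^2 − 0 = 98^2 = 9604. Also E[M_τ] = E[X_τ^2] − E[τ]. The walk exits at 0 or 181, with P(hit 181 first) = 98/181, so E[X_τ^2] = 181^2 · 98/181 + 0 = 17738. Thus E[τ] = E[X_τ^2] − E[M_τ] = 17738 − 9604 = 8134 = 98(181 − 98) = 8134.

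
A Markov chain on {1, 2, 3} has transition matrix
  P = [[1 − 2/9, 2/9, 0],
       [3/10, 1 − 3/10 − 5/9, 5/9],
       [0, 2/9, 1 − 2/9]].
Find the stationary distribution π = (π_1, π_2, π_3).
π = (27/97, 20/97, 50/97)

This is a birth-death chain on three states, which satisfies detailed balance: π_1 · P_{12} = π_2 · P_{21} and π_2 · P_{23} = π_3 · P_{32}.
From π_1 · 2/9 = π_2 · 3/10: π_2/π_1 = (2/9)/(3/10) = 20/27.
From π_2 · 5/9 = π_3 · 2/9: π_3/π_2 = (5/9)/(2/9) = 5/2.
Take π_1 proportional to 1; then unnormalized π = (1, 20/27, 50/27). Normalize by dividing by the sum 97/27:
  π = (27/97, 20/97, 50/97).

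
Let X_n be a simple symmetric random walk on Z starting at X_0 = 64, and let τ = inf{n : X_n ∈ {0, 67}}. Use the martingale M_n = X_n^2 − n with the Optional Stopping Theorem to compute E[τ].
E[τ] = 192

M_n = X_n^2 − n is a martingale (since E[X_{n+1}^2 | F_n] = X_n^2 + 1). By OST (τ has finite mean in a bounded region), E[M_τ] = E[M_0] = X_0^2 − 0 = 64^2 = 4096. Also E[M_τ] = E[X_τ^2] − E[τ]. The walk exits at 0 or 67, with P(hit 67 first) = 64/67, so E[X_τ^2] = 67^2 · 64/67 + 0 = 4288. Thus E[τ] = E[X_τ^2] − E[M_τ] = 4288 − 4096 = 192 = 64(67 − 64) = 192.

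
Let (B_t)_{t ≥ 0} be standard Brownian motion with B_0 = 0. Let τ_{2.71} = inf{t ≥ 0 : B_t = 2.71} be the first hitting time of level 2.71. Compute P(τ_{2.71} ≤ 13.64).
P(τ_{2.71} ≤ 13.64) = 2(1 − Φ(2.71/√13.64)) = 2(1 − Φ(0.7338)) ≈ 0.4631

By the reflection principle for standard BM, P(τ_b ≤ t) = 2 · P(B_t ≥ b). Since B_t ~ N(0, t), P(B_t ≥ 2.71) = 1 − Φ(2.71/√t) = 1 − Φ(2.71/√13.64) = 1 − Φ(0.7338) ≈ 0.23154. Doubling: P(τ_{2.71} ≤ 13.64) ≈ 2 · 0.23154 = 0.46308 ≈ 0.4631.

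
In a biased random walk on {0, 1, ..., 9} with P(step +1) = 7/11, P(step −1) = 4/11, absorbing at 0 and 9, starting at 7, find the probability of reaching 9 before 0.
P(hit 9 before 0) = (1 − (4/7)^7) / (1 − (4/7)^9) = 13183597/13363821

Let u_k denote P(reach 9 before 0 | start at k). Boundary: u_0 = 0, u_9 = 1. Recurrence: u_k = 7/11·u_{k+1} + 4/11·u_{k-1} for 1 ≤ k ≤ 8. Try u_k = A + B·r^k with r = q/p = (4/11)/(7/11) = 4/7. Substitution satisfies the recurrence; boundary conditions give:
  u_k = (1 − r^k) / (1 − r^N) = (1 − (4/7)^7) / (1 − (4/7)^9) = 13183597/13363821.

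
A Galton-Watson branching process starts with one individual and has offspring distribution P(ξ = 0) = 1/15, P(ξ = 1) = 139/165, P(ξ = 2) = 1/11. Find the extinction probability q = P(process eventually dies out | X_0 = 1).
q = 11/15

The pgf is f(s) = 1/15 + 139/165·s + 1/11·s². The extinction probability q is the smallest fixed point of f in [0, 1]. Setting s = f(s):
  1/11·s² + (139/165 − 1)·s + 1/15 = 0
  1/11·s² − (1/15 + 1/11)·s + 1/15 = 0
which factors as (s − 1)·(1/11·s − 1/15) = 0, giving roots s = 1 and s = (1/15)/(1/11) = 11/15.
Mean offspring μ = 139/165 + 2·1/11 = 169/165 > 1 (supercritical), so q < 1. The extinction probability is the smaller root: q = (1/15)/(1/11) = 11/15.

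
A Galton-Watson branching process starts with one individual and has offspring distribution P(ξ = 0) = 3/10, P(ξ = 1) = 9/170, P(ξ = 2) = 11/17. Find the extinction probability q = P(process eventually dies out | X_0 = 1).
q = 51/110

The pgf is f(s) = 3/10 + 9/170·s + 11/17·s². The extinction probability q is the smallest fixed point of f in [0, 1]. Setting s = f(s):
  11/17·s² + (9/170 − 1)·s + 3/10 = 0
  11/17·s² − (3/10 + 11/17)·s + 3/10 = 0
which factors as (s − 1)·(11/17·s − 3/10) = 0, giving roots s = 1 and s = (3/10)/(11/17) = 51/110.
Mean offspring μ = 9/170 + 2·11/17 = 229/170 > 1 (supercritical), so q < 1. The extinction probability is the smaller root: q = (3/10)/(11/17) = 51/110.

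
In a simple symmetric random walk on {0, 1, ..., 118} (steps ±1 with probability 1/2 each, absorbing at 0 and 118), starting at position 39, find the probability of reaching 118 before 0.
P(hit 118 before 0) = 39/118

Let u_k = P(hit 118 before 0 | start at k). Then u_0 = 0, u_118 = 1, and u_k = u_{k-1}/2 + u_{k+1}/2 for 1 ≤ k ≤ 117. This harmonic recurrence is solved by u_k = k/118, giving u_39 = 39/118.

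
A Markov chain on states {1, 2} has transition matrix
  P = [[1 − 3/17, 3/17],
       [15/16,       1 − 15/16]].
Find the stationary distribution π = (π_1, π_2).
π_1 = 85/101, π_2 = 16/101

Solve πP = π with π_1 + π_2 = 1. From πP = π: π_1 · (1 − 3/17) + π_2 · 15/16 = π_1 ⇒ π_2 · 15/16 = π_1 · 3/17 ⇒ π_2/π_1 = (3/17)/(15/16) = 16/85. Together with π_1 + π_2 = 1:
  π_1 = (15/16)/(3/17 + 15/16) = (15/16)/(303/272) = 85/101,
  π_2 = (3/17)/(3/17 + 15/16) = (3/17)/(303/272) = 16/101.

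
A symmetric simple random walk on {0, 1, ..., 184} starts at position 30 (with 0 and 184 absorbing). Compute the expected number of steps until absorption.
E[τ | X_0 = 30] = 4620

Let v_k = E[τ | X_0 = k]. Boundary: v_0 = v_184 = 0. Recurrence: v_k = 1 + (v_{k-1} + v_{k+1})/2 for 1 ≤ k ≤ 183. The particular solution to v_k − (v_{k-1} + v_{k+1})/2 = 1 is v_k = −k^2. Adding homogeneous solution A + B k and matching boundaries gives v_k = k (184 − k). Substituting k = 30: v_30 = 30 · 154 = 4620.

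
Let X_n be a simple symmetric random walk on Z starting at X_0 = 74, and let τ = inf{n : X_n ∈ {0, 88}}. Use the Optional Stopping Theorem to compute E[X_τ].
E[X_τ] = 74

X_n is a martingale and τ is a bounded-mean stopping time (indeed τ is finite a.s. with bounded expectation since the walk is in a bounded region). By the OST, E[X_τ] = E[X_0] = 74. Equivalently: E[X_τ] = 88 · P(hit 88 first) + 0 · P(hit 0 first) = 88 · (74/88) = 74.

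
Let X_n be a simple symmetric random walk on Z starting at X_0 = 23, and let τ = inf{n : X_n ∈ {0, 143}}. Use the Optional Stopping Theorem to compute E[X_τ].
E[X_τ] = 23

X_n is a martingale and τ is a bounded-mean stopping time (indeed τ is finite a.s. with bounded expectation since the walk is in a bounded region). By the OST, E[X_τ] = E[X_0] = 23. Equivalently: E[X_τ] = 143 · P(hit 143 first) + 0 · P(hit 0 first) = 143 · (23/143) = 23.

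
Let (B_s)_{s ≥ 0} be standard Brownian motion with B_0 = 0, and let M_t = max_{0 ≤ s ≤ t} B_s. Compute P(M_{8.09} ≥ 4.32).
P(M_{8.09} ≥ 4.32) = 2·P(B_{8.09} ≥ 4.32) = 2(1 − Φ(4.32/√8.09)) ≈ 0.1288

By the reflection principle for Brownian motion, P(M_t ≥ a) = 2 · P(B_t ≥ a) for a ≥ 0. Since B_t ~ N(0, t), P(B_t ≥ 4.32) = 1 − Φ(4.32/√t) = 1 − Φ(4.32/√8.09) = 1 − Φ(1.5188). So
  P(M_{8.09} ≥ 4.32) = 2(1 − Φ(1.5188)) ≈ 0.1288.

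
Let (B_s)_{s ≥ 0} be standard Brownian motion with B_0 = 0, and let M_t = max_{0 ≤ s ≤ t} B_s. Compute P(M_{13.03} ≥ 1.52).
P(M_{13.03} ≥ 1.52) = 2·P(B_{13.03} ≥ 1.52) = 2(1 − Φ(1.52/√13.03)) ≈ 0.6737

By the reflection principle for Brownian motion, P(M_t ≥ a) = 2 · P(B_t ≥ a) for a ≥ 0. Since B_t ~ N(0, t), P(B_t ≥ 1.52) = 1 − Φ(1.52/√t) = 1 − Φ(1.52/√13.03) = 1 − Φ(0.4211). So
  P(M_{13.03} ≥ 1.52) = 2(1 − Φ(0.4211)) ≈ 0.6737.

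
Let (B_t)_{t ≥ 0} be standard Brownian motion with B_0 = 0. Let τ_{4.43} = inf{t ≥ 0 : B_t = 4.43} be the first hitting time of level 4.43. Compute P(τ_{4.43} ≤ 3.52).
P(τ_{4.43} ≤ 3.52) = 2(1 − Φ(4.43/√3.52)) = 2(1 − Φ(2.3612)) ≈ 0.0182

By the reflection principle for standard BM, P(τ_b ≤ t) = 2 · P(B_t ≥ b). Since B_t ~ N(0, t), P(B_t ≥ 4.43) = 1 − Φ(4.43/√t) = 1 − Φ(4.43/√3.52) = 1 − Φ(2.3612) ≈ 0.00911. Doubling: P(τ_{4.43} ≤ 3.52) ≈ 2 · 0.00911 = 0.01822 ≈ 0.0182.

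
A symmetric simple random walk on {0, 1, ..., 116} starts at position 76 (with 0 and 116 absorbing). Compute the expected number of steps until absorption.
E[τ | X_0 = 76] = 3040

Let v_k = E[τ | X_0 = k]. Boundary: v_0 = v_116 = 0. Recurrence: v_k = 1 + (v_{k-1} + v_{k+1})/2 for 1 ≤ k ≤ 115. The particular solution to v_k − (v_{k-1} + v_{k+1})/2 = 1 is v_k = −k^2. Adding homogeneous solution A + B k and matching boundaries gives v_k = k (116 − k). Substituting k = 76: v_76 = 76 · 40 = 3040.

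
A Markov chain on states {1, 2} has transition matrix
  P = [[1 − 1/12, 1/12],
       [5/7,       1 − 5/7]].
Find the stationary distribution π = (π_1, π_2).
π_1 = 60/67, π_2 = 7/67

Solve πP = π with π_1 + π_2 = 1. From πP = π: π_1 · (1 − 1/12) + π_2 · 5/7 = π_1 ⇒ π_2 · 5/7 = π_1 · 1/12 ⇒ π_2/π_1 = (1/12)/(5/7) = 7/60. Together with π_1 + π_2 = 1:
  π_1 = (5/7)/(1/12 + 5/7) = (5/7)/(67/84) = 60/67,
  π_2 = (1/12)/(1/12 + 5/7) = (1/12)/(67/84) = 7/67.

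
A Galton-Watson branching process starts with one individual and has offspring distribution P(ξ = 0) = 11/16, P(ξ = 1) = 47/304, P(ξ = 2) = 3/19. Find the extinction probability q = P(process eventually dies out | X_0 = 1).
q = 1

Mean offspring μ = 0·11/16 + 1·47/304 + 2·3/19 = 143/304 ≤ 1. For μ ≤ 1 with offspring not concentrated at 1, the Galton-Watson process goes extinct almost surely, so q = 1.
(Algebraic check: The pgf is f(s) = 11/16 + 47/304·s + 3/19·s². The extinction probability q is the smallest fixed point of f in [0, 1]. Setting s = f(s):
  3/19·s² + (47/304 − 1)·s + 11/16 = 0
  3/19·s² − (11/16 + 3/19)·s + 11/16 = 0
which factors as (s − 1)·(3/19·s − 11/16) = 0, giving roots s = 1 and s = (11/16)/(3/19) = 209/48. Since 209/48 ≥ 1, the smallest root in [0, 1] is s = 1.)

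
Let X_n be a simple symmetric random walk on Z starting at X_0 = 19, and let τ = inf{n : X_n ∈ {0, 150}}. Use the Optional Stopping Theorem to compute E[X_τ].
E[X_τ] = 19

X_n is a martingale and τ is a bounded-mean stopping time (indeed τ is finite a.s. with bounded expectation since the walk is in a bounded region). By the OST, E[X_τ] = E[X_0] = 19. Equivalently: E[X_τ] = 150 · P(hit 150 first) + 0 · P(hit 0 first) = 150 · (19/150) = 19.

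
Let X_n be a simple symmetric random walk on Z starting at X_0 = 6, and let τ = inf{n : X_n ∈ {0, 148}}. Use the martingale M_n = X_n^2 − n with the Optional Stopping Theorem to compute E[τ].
E[τ] = 852

M_n = X_n^2 − n is a martingale (since E[X_{n+1}^2 | F_n] = X_n^2 + 1). By OST (τ has finite mean in a bounded region), E[M_τ] = E[M_0] = X_0^2 − 0 = 6^2 = 36. Also E[M_τ] = E[X_τ^2] − E[τ]. The walk exits at 0 or 148, with P(hit 148 first) = 6/148, so E[X_τ^2] = 148^2 · 6/148 + 0 = 888. Thus E[τ] = E[X_τ^2] − E[M_τ] = 888 − 36 = 852 = 6(148 − 6) = 852.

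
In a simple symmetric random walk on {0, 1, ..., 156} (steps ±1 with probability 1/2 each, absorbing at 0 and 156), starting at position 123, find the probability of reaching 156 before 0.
P(hit 156 before 0) = 123/156 = 41/52

Let u_k = P(hit 156 before 0 | start at k). Then u_0 = 0, u_156 = 1, and u_k = u_{k-1}/2 + u_{k+1}/2 for 1 ≤ k ≤ 155. This harmonic recurrence is solved by u_k = k/156, giving u_123 = 123/156 = 41/52.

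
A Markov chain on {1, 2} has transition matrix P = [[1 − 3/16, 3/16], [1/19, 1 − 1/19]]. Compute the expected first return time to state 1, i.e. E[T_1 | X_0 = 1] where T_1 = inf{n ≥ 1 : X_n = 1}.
E[T_1 | X_0 = 1] = 1/π_1 = 73/16

For an irreducible recurrent Markov chain with stationary distribution π, E[T_i | X_0 = i] = 1/π_i (Kac's formula). Here π_1 = (1/19)/(3/16 + 1/19) = (1/19)/(73/304) = 16/73, so E[T_1 | X_0 = 1] = 1/π_1 = (3/16 + 1/19)/(1/19) = (73/304)/(1/19) = 73/16.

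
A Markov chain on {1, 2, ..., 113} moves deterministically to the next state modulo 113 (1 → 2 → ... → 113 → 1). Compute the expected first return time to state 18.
E[T_18 | X_0 = 18] = 113

The chain cycles deterministically, so starting at state 18 it returns in exactly 113 steps. Equivalently, the stationary distribution is uniform π_j = 1/113 for every state j, so by Kac's formula E[T_18] = 1/π_18 = 113.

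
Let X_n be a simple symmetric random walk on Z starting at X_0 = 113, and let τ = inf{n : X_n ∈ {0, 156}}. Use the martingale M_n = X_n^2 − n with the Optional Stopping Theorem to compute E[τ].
E[τ] = 4859

M_n = X_n^2 − n is a martingale (since E[X_{n+1}^2 | F_n] = X_n^2 + 1). By OST (τ has finite mean in a bounded region), E[M_τ] = E[M_0] = X_0^2 − 0 = 113^2 = 12769. Also E[M_τ] = E[X_τ^2] − E[τ]. The walk exits at 0 or 156, with P(hit 156 first) = 113/156, so E[X_τ^2] = 156^2 · 113/156 + 0 = 17628. Thus E[τ] = E[X_τ^2] − E[M_τ] = 17628 − 12769 = 4859 = 113(156 − 113) = 4859.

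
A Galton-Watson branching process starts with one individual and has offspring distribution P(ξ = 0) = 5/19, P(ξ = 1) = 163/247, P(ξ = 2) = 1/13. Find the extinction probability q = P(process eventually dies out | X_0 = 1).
q = 1

Mean offspring μ = 0·5/19 + 1·163/247 + 2·1/13 = 201/247 ≤ 1. For μ ≤ 1 with offspring not concentrated at 1, the Galton-Watson process goes extinct almost surely, so q = 1.
(Algebraic check: The pgf is f(s) = 5/19 + 163/247·s + 1/13·s². The extinction probability q is the smallest fixed point of f in [0, 1]. Setting s = f(s):
  1/13·s² + (163/247 − 1)·s + 5/19 = 0
  1/13·s² − (5/19 + 1/13)·s + 5/19 = 0
which factors as (s − 1)·(1/13·s − 5/19) = 0, giving roots s = 1 and s = (5/19)/(1/13) = 65/19. Since 65/19 ≥ 1, the smallest root in [0, 1] is s = 1.)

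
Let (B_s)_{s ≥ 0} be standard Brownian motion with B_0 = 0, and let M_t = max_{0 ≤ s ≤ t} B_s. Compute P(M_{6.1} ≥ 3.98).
P(M_{6.1} ≥ 3.98) = 2·P(B_{6.1} ≥ 3.98) = 2(1 − Φ(3.98/√6.1)) ≈ 0.1071

By the reflection principle for Brownian motion, P(M_t ≥ a) = 2 · P(B_t ≥ a) for a ≥ 0. Since B_t ~ N(0, t), P(B_t ≥ 3.98) = 1 − Φ(3.98/√t) = 1 − Φ(3.98/√6.1) = 1 − Φ(1.6115). So
  P(M_{6.1} ≥ 3.98) = 2(1 − Φ(1.6115)) ≈ 0.1071.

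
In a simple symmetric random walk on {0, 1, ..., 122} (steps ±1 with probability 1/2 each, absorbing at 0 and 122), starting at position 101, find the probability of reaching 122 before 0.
P(hit 122 before 0) = 101/122

Let u_k = P(hit 122 before 0 | start at k). Then u_0 = 0, u_122 = 1, and u_k = u_{k-1}/2 + u_{k+1}/2 for 1 ≤ k ≤ 121. This harmonic recurrence is solved by u_k = k/122, giving u_101 = 101/122.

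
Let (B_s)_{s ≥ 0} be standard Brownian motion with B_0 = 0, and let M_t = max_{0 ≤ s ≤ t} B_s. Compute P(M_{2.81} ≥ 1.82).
P(M_{2.81} ≥ 1.82) = 2·P(B_{2.81} ≥ 1.82) = 2(1 − Φ(1.82/√2.81)) ≈ 0.2776

By the reflection principle for Brownian motion, P(M_t ≥ a) = 2 · P(B_t ≥ a) for a ≥ 0. Since B_t ~ N(0, t), P(B_t ≥ 1.82) = 1 − Φ(1.82/√t) = 1 − Φ(1.82/√2.81) = 1 − Φ(1.0857). So
  P(M_{2.81} ≥ 1.82) = 2(1 − Φ(1.0857)) ≈ 0.2776.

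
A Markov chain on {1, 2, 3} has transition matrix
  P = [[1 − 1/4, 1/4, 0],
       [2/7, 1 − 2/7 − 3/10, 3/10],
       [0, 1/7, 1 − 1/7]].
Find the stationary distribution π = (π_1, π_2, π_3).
π = (80/297, 70/297, 49/99)

This is a birth-death chain on three states, which satisfies detailed balance: π_1 · P_{12} = π_2 · P_{21} and π_2 · P_{23} = π_3 · P_{32}.
From π_1 · 1/4 = π_2 · 2/7: π_2/π_1 = (1/4)/(2/7) = 7/8.
From π_2 · 3/10 = π_3 · 1/7: π_3/π_2 = (3/10)/(1/7) = 21/10.
Take π_1 proportional to 1; then unnormalized π = (1, 7/8, 147/80). Normalize by dividing by the sum 297/80:
  π = (80/297, 70/297, 49/99).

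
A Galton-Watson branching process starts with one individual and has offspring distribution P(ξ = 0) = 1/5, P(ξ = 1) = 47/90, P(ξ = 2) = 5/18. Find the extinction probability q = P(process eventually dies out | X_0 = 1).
q = 18/25

The pgf is f(s) = 1/5 + 47/90·s + 5/18·s². The extinction probability q is the smallest fixed point of f in [0, 1]. Setting s = f(s):
  5/18·s² + (47/90 − 1)·s + 1/5 = 0
  5/18·s² − (1/5 + 5/18)·s + 1/5 = 0
which factors as (s − 1)·(5/18·s − 1/5) = 0, giving roots s = 1 and s = (1/5)/(5/18) = 18/25.
Mean offspring μ = 47/90 + 2·5/18 = 97/90 > 1 (supercritical), so q < 1. The extinction probability is the smaller root: q = (1/5)/(5/18) = 18/25.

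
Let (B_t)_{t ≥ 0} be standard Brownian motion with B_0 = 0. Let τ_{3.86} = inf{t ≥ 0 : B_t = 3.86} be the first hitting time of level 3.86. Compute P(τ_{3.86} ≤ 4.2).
P(τ_{3.86} ≤ 4.2) = 2(1 − Φ(3.86/√4.2)) = 2(1 − Φ(1.8835)) ≈ 0.0596

By the reflection principle for standard BM, P(τ_b ≤ t) = 2 · P(B_t ≥ b). Since B_t ~ N(0, t), P(B_t ≥ 3.86) = 1 − Φ(3.86/√t) = 1 − Φ(3.86/√4.2) = 1 − Φ(1.8835) ≈ 0.02982. Doubling: P(τ_{3.86} ≤ 4.2) ≈ 2 · 0.02982 = 0.05964 ≈ 0.0596.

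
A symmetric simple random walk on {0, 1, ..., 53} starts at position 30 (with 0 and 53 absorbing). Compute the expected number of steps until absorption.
E[τ | X_0 = 30] = 690

Let v_k = E[τ | X_0 = k]. Boundary: v_0 = v_53 = 0. Recurrence: v_k = 1 + (v_{k-1} + v_{k+1})/2 for 1 ≤ k ≤ 52. The particular solution to v_k − (v_{k-1} + v_{k+1})/2 = 1 is v_k = −k^2. Adding homogeneous solution A + B k and matching boundaries gives v_k = k (53 − k). Substituting k = 30: v_30 = 30 · 23 = 690.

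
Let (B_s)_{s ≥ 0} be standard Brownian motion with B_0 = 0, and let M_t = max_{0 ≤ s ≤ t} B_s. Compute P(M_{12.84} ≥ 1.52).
P(M_{12.84} ≥ 1.52) = 2·P(B_{12.84} ≥ 1.52) = 2(1 − Φ(1.52/√12.84)) ≈ 0.6714

By the reflection principle for Brownian motion, P(M_t ≥ a) = 2 · P(B_t ≥ a) for a ≥ 0. Since B_t ~ N(0, t), P(B_t ≥ 1.52) = 1 − Φ(1.52/√t) = 1 − Φ(1.52/√12.84) = 1 − Φ(0.4242). So
  P(M_{12.84} ≥ 1.52) = 2(1 − Φ(0.4242)) ≈ 0.6714.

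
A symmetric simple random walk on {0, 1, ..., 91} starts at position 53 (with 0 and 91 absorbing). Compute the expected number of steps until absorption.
E[τ | X_0 = 53] = 2014

Let v_k = E[τ | X_0 = k]. Boundary: v_0 = v_91 = 0. Recurrence: v_k = 1 + (v_{k-1} + v_{k+1})/2 for 1 ≤ k ≤ 90. The particular solution to v_k − (v_{k-1} + v_{k+1})/2 = 1 is v_k = −k^2. Adding homogeneous solution A + B k and matching boundaries gives v_k = k (91 − k). Substituting k = 53: v_53 = 53 · 38 = 2014.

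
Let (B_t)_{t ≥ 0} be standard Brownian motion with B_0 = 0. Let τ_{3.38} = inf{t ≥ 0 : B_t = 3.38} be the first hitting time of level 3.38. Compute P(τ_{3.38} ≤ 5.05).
P(τ_{3.38} ≤ 5.05) = 2(1 − Φ(3.38/√5.05)) = 2(1 − Φ(1.5041)) ≈ 0.1326

By the reflection principle for standard BM, P(τ_b ≤ t) = 2 · P(B_t ≥ b). Since B_t ~ N(0, t), P(B_t ≥ 3.38) = 1 − Φ(3.38/√t) = 1 − Φ(3.38/√5.05) = 1 − Φ(1.5041) ≈ 0.06628. Doubling: P(τ_{3.38} ≤ 5.05) ≈ 2 · 0.06628 = 0.13256 ≈ 0.1326.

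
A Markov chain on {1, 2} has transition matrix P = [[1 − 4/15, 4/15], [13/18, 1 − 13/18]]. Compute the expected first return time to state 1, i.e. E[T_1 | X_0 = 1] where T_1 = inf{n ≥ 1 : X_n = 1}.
E[T_1 | X_0 = 1] = 1/π_1 = 89/65

For an irreducible recurrent Markov chain with stationary distribution π, E[T_i | X_0 = i] = 1/π_i (Kac's formula). Here π_1 = (13/18)/(4/15 + 13/18) = (13/18)/(89/90) = 65/89, so E[T_1 | X_0 = 1] = 1/π_1 = (4/15 + 13/18)/(13/18) = (89/90)/(13/18) = 89/65.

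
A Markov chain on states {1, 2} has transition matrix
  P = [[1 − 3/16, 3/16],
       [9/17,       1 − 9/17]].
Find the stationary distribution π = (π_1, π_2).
π_1 = 48/65, π_2 = 17/65

Solve πP = π with π_1 + π_2 = 1. From πP = π: π_1 · (1 − 3/16) + π_2 · 9/17 = π_1 ⇒ π_2 · 9/17 = π_1 · 3/16 ⇒ π_2/π_1 = (3/16)/(9/17) = 17/48. Together with π_1 + π_2 = 1:
  π_1 = (9/17)/(3/16 + 9/17) = (9/17)/(195/272) = 48/65,
  π_2 = (3/16)/(3/16 + 9/17) = (3/16)/(195/272) = 17/65.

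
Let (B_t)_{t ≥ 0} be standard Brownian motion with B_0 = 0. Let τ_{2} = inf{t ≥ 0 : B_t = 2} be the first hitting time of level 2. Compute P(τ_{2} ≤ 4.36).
P(τ_{2} ≤ 4.36) = 2(1 − Φ(2/√4.36)) = 2(1 − Φ(0.9578)) ≈ 0.3382

By the reflection principle for standard BM, P(τ_b ≤ t) = 2 · P(B_t ≥ b). Since B_t ~ N(0, t), P(B_t ≥ 2) = 1 − Φ(2/√t) = 1 − Φ(2/√4.36) = 1 − Φ(0.9578) ≈ 0.16908. Doubling: P(τ_{2} ≤ 4.36) ≈ 2 · 0.16908 = 0.33816 ≈ 0.3382.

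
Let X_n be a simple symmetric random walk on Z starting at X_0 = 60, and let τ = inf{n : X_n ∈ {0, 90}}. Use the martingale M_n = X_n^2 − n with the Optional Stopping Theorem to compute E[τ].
E[τ] = 1800

M_n = X_n^2 − n is a martingale (since E[X_{n+1}^2 | F_n] = X_n^2 + 1). By OST (τ has finite mean in a bounded region), E[M_τ] = E[M_0] = X_0^2 − 0 = 60^2 = 3600. Also E[M_τ] = E[X_τ^2] − E[τ]. The walk exits at 0 or 90, with P(hit 90 first) = 60/90, so E[X_τ^2] = 90^2 · 60/90 + 0 = 5400. Thus E[τ] = E[X_τ^2] − E[M_τ] = 5400 − 3600 = 1800 = 60(90 − 60) = 1800.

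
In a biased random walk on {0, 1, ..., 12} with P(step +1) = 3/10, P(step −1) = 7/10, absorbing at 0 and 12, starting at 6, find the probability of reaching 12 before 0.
P(hit 12 before 0) = (1 − (7/3)^6) / (1 − (7/3)^12) = 729/118378

Let u_k denote P(reach 12 before 0 | start at k). Boundary: u_0 = 0, u_12 = 1. Recurrence: u_k = 3/10·u_{k+1} + 7/10·u_{k-1} for 1 ≤ k ≤ 11. Try u_k = A + B·r^k with r = q/p = (7/10)/(3/10) = 7/3. Substitution satisfies the recurrence; boundary conditions give:
  u_k = (1 − r^k) / (1 − r^N) = (1 − (7/3)^6) / (1 − (7/3)^12) = 729/118378.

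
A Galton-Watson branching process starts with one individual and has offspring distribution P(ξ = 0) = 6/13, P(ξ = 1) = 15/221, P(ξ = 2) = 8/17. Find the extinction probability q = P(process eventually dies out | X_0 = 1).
q = 51/52

The pgf is f(s) = 6/13 + 15/221·s + 8/17·s². The extinction probability q is the smallest fixed point of f in [0, 1]. Setting s = f(s):
  8/17·s² + (15/221 − 1)·s + 6/13 = 0
  8/17·s² − (6/13 + 8/17)·s + 6/13 = 0
which factors as (s − 1)·(8/17·s − 6/13) = 0, giving roots s = 1 and s = (6/13)/(8/17) = 51/52.
Mean offspring μ = 15/221 + 2·8/17 = 223/221 > 1 (supercritical), so q < 1. The extinction probability is the smaller root: q = (6/13)/(8/17) = 51/52.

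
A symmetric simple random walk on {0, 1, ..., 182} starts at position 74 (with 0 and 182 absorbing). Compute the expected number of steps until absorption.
E[τ | X_0 = 74] = 7992

Let v_k = E[τ | X_0 = k]. Boundary: v_0 = v_182 = 0. Recurrence: v_k = 1 + (v_{k-1} + v_{k+1})/2 for 1 ≤ k ≤ 181. The particular solution to v_k − (v_{k-1} + v_{k+1})/2 = 1 is v_k = −k^2. Adding homogeneous solution A + B k and matching boundaries gives v_k = k (182 − k). Substituting k = 74: v_74 = 74 · 108 = 7992.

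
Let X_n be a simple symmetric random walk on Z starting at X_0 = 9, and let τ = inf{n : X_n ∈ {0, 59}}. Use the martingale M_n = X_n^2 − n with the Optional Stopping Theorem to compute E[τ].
E[τ] = 450

M_n = X_n^2 − n is a martingale (since E[X_{n+1}^2 | F_n] = X_n^2 + 1). By OST (τ has finite mean in a bounded region), E[M_τ] = E[M_0] = X_0^2 − 0 = 9^2 = 81. Also E[M_τ] = E[X_τ^2] − E[τ]. The walk exits at 0 or 59, with P(hit 59 first) = 9/59, so E[X_τ^2] = 59^2 · 9/59 + 0 = 531. Thus E[τ] = E[X_τ^2] − E[M_τ] = 531 − 81 = 450 = 9(59 − 9) = 450.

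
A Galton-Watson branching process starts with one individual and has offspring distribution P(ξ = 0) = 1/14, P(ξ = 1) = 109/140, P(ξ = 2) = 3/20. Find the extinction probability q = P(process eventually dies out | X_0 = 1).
q = 10/21

The pgf is f(s) = 1/14 + 109/140·s + 3/20·s². The extinction probability q is the smallest fixed point of f in [0, 1]. Setting s = f(s):
  3/20·s² + (109/140 − 1)·s + 1/14 = 0
  3/20·s² − (1/14 + 3/20)·s + 1/14 = 0
which factors as (s − 1)·(3/20·s − 1/14) = 0, giving roots s = 1 and s = (1/14)/(3/20) = 10/21.
Mean offspring μ = 109/140 + 2·3/20 = 151/140 > 1 (supercritical), so q < 1. The extinction probability is the smaller root: q = (1/14)/(3/20) = 10/21.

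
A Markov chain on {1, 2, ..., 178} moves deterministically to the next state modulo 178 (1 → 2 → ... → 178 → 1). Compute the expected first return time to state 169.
E[T_169 | X_0 = 169] = 178

The chain cycles deterministically, so starting at state 169 it returns in exactly 178 steps. Equivalently, the stationary distribution is uniform π_j = 1/178 for every state j, so by Kac's formula E[T_169] = 1/π_169 = 178.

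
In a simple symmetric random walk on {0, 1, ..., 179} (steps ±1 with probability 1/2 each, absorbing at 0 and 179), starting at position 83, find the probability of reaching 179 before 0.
P(hit 179 before 0) = 83/179

Let u_k = P(hit 179 before 0 | start at k). Then u_0 = 0, u_179 = 1, and u_k = u_{k-1}/2 + u_{k+1}/2 for 1 ≤ k ≤ 178. This harmonic recurrence is solved by u_k = k/179, giving u_83 = 83/179.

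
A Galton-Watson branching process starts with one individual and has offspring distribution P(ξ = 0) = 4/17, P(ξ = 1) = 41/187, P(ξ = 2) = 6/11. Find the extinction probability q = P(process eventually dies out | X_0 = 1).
q = 22/51

The pgf is f(s) = 4/17 + 41/187·s + 6/11·s². The extinction probability q is the smallest fixed point of f in [0, 1]. Setting s = f(s):
  6/11·s² + (41/187 − 1)·s + 4/17 = 0
  6/11·s² − (4/17 + 6/11)·s + 4/17 = 0
which factors as (s − 1)·(6/11·s − 4/17) = 0, giving roots s = 1 and s = (4/17)/(6/11) = 22/51.
Mean offspring μ = 41/187 + 2·6/11 = 245/187 > 1 (supercritical), so q < 1. The extinction probability is the smaller root: q = (4/17)/(6/11) = 22/51.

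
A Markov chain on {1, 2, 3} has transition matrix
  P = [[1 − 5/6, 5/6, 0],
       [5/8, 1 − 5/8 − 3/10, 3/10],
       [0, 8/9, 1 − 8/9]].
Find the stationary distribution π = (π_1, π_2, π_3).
π = (60/167, 80/167, 27/167)

This is a birth-death chain on three states, which satisfies detailed balance: π_1 · P_{12} = π_2 · P_{21} and π_2 · P_{23} = π_3 · P_{32}.
From π_1 · 5/6 = π_2 · 5/8: π_2/π_1 = (5/6)/(5/8) = 4/3.
From π_2 · 3/10 = π_3 · 8/9: π_3/π_2 = (3/10)/(8/9) = 27/80.
Take π_1 proportional to 1; then unnormalized π = (1, 4/3, 9/20). Normalize by dividing by the sum 167/60:
  π = (60/167, 80/167, 27/167).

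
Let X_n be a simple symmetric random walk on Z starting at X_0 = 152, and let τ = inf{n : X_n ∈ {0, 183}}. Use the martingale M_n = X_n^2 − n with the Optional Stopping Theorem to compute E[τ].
E[τ] = 4712

M_n = X_n^2 − n is a martingale (since E[X_{n+1}^2 | F_n] = X_n^2 + 1). By OST (τ has finite mean in a bounded region), E[M_τ] = E[M_0] = X_0^2 − 0 = 152^2 = 23104. Also E[M_τ] = E[X_τ^2] − E[τ]. The walk exits at 0 or 183, with P(hit 183 first) = 152/183, so E[X_τ^2] = 183^2 · 152/183 + 0 = 27816. Thus E[τ] = E[X_τ^2] − E[M_τ] = 27816 − 23104 = 4712 = 152(183 − 152) = 4712.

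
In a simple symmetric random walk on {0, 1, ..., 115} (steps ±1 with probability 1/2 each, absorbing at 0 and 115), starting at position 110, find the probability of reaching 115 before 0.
P(hit 115 before 0) = 110/115 = 22/23

Let u_k = P(hit 115 before 0 | start at k). Then u_0 = 0, u_115 = 1, and u_k = u_{k-1}/2 + u_{k+1}/2 for 1 ≤ k ≤ 114. This harmonic recurrence is solved by u_k = k/115, giving u_110 = 110/115 = 22/23.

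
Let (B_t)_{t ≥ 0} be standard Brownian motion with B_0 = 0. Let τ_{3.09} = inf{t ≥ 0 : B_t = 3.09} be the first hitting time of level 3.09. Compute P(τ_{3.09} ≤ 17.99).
P(τ_{3.09} ≤ 17.99) = 2(1 − Φ(3.09/√17.99)) = 2(1 − Φ(0.7285)) ≈ 0.4663

By the reflection principle for standard BM, P(τ_b ≤ t) = 2 · P(B_t ≥ b). Since B_t ~ N(0, t), P(B_t ≥ 3.09) = 1 − Φ(3.09/√t) = 1 − Φ(3.09/√17.99) = 1 − Φ(0.7285) ≈ 0.23315. Doubling: P(τ_{3.09} ≤ 17.99) ≈ 2 · 0.23315 = 0.46630 ≈ 0.4663.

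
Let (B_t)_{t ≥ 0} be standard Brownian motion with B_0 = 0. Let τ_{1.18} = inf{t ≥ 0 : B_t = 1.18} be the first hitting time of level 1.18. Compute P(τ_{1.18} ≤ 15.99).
P(τ_{1.18} ≤ 15.99) = 2(1 − Φ(1.18/√15.99)) = 2(1 − Φ(0.2951)) ≈ 0.7679

By the reflection principle for standard BM, P(τ_b ≤ t) = 2 · P(B_t ≥ b). Since B_t ~ N(0, t), P(B_t ≥ 1.18) = 1 − Φ(1.18/√t) = 1 − Φ(1.18/√15.99) = 1 − Φ(0.2951) ≈ 0.38396. Doubling: P(τ_{1.18} ≤ 15.99) ≈ 2 · 0.38396 = 0.76792 ≈ 0.7679.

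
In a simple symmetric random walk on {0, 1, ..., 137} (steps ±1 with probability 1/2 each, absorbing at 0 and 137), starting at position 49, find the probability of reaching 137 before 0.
P(hit 137 before 0) = 49/137

Let u_k = P(hit 137 before 0 | start at k). Then u_0 = 0, u_137 = 1, and u_k = u_{k-1}/2 + u_{k+1}/2 for 1 ≤ k ≤ 136. This harmonic recurrence is solved by u_k = k/137, giving u_49 = 49/137.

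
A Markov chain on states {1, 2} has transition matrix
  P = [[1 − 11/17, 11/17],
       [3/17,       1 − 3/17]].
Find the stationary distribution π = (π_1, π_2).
π_1 = 3/14, π_2 = 11/14

Solve πP = π with π_1 + π_2 = 1. From πP = π: π_1 · (1 − 11/17) + π_2 · 3/17 = π_1 ⇒ π_2 · 3/17 = π_1 · 11/17 ⇒ π_2/π_1 = (11/17)/(3/17) = 11/3. Together with π_1 + π_2 = 1:
  π_1 = (3/17)/(11/17 + 3/17) = (3/17)/(14/17) = 3/14,
  π_2 = (11/17)/(11/17 + 3/17) = (11/17)/(14/17) = 11/14.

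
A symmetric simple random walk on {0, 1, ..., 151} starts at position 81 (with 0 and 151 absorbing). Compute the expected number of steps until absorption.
E[τ | X_0 = 81] = 5670

Let v_k = E[τ | X_0 = k]. Boundary: v_0 = v_151 = 0. Recurrence: v_k = 1 + (v_{k-1} + v_{k+1})/2 for 1 ≤ k ≤ 150. The particular solution to v_k − (v_{k-1} + v_{k+1})/2 = 1 is v_k = −k^2. Adding homogeneous solution A + B k and matching boundaries gives v_k = k (151 − k). Substituting k = 81: v_81 = 81 · 70 = 5670.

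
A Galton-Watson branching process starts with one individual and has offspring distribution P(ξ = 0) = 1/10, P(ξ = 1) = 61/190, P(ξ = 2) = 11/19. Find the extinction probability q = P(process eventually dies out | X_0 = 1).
q = 19/110

The pgf is f(s) = 1/10 + 61/190·s + 11/19·s². The extinction probability q is the smallest fixed point of f in [0, 1]. Setting s = f(s):
  11/19·s² + (61/190 − 1)·s + 1/10 = 0
  11/19·s² − (1/10 + 11/19)·s + 1/10 = 0
which factors as (s − 1)·(11/19·s − 1/10) = 0, giving roots s = 1 and s = (1/10)/(11/19) = 19/110.
Mean offspring μ = 61/190 + 2·11/19 = 281/190 > 1 (supercritical), so q < 1. The extinction probability is the smaller root: q = (1/10)/(11/19) = 19/110.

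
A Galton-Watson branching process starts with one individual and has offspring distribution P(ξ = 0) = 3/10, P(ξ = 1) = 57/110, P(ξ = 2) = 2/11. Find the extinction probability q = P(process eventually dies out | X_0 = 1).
q = 1

Mean offspring μ = 0·3/10 + 1·57/110 + 2·2/11 = 97/110 ≤ 1. For μ ≤ 1 with offspring not concentrated at 1, the Galton-Watson process goes extinct almost surely, so q = 1.
(Algebraic check: The pgf is f(s) = 3/10 + 57/110·s + 2/11·s². The extinction probability q is the smallest fixed point of f in [0, 1]. Setting s = f(s):
  2/11·s² + (57/110 − 1)·s + 3/10 = 0
  2/11·s² − (3/10 + 2/11)·s + 3/10 = 0
which factors as (s − 1)·(2/11·s − 3/10) = 0, giving roots s = 1 and s = (3/10)/(2/11) = 33/20. Since 33/20 ≥ 1, the smallest root in [0, 1] is s = 1.)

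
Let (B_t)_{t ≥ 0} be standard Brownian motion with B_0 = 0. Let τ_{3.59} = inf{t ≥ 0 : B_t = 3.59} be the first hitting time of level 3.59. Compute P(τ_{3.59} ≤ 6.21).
P(τ_{3.59} ≤ 6.21) = 2(1 − Φ(3.59/√6.21)) = 2(1 − Φ(1.4406)) ≈ 0.1497

By the reflection principle for standard BM, P(τ_b ≤ t) = 2 · P(B_t ≥ b). Since B_t ~ N(0, t), P(B_t ≥ 3.59) = 1 − Φ(3.59/√t) = 1 − Φ(3.59/√6.21) = 1 − Φ(1.4406) ≈ 0.07485. Doubling: P(τ_{3.59} ≤ 6.21) ≈ 2 · 0.07485 = 0.14970 ≈ 0.1497.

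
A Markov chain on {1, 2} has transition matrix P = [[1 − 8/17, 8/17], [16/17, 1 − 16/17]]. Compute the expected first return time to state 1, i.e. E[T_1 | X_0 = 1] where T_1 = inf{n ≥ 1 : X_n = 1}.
E[T_1 | X_0 = 1] = 1/π_1 = 3/2

For an irreducible recurrent Markov chain with stationary distribution π, E[T_i | X_0 = i] = 1/π_i (Kac's formula). Here π_1 = (16/17)/(8/17 + 16/17) = (16/17)/(24/17) = 2/3, so E[T_1 | X_0 = 1] = 1/π_1 = (8/17 + 16/17)/(16/17) = (24/17)/(16/17) = 3/2.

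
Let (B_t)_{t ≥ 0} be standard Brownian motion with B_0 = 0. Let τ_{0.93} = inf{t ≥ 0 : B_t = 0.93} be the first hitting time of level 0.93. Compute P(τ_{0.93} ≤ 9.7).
P(τ_{0.93} ≤ 9.7) = 2(1 − Φ(0.93/√9.7)) = 2(1 − Φ(0.2986)) ≈ 0.7652

By the reflection principle for standard BM, P(τ_b ≤ t) = 2 · P(B_t ≥ b). Since B_t ~ N(0, t), P(B_t ≥ 0.93) = 1 − Φ(0.93/√t) = 1 − Φ(0.93/√9.7) = 1 − Φ(0.2986) ≈ 0.38262. Doubling: P(τ_{0.93} ≤ 9.7) ≈ 2 · 0.38262 = 0.76524 ≈ 0.7652.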